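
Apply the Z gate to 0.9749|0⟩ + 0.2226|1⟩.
0.9749|0⟩ - 0.2226|1⟩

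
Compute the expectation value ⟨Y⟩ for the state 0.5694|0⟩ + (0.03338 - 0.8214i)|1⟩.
-0.9354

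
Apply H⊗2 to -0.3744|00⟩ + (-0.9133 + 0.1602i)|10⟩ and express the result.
(-0.6439 + 0.0801i)|00⟩ + (-0.6439 + 0.0801i)|01⟩ + (0.2695 - 0.0801i)|10⟩ + (0.2695 - 0.0801i)|11⟩

H⊗2 gives amp(|y⟩) = (1/2) Σ_x (−1)^(x·y) amp(|x⟩), where x·y is the number of positions in which both x and y have a 1.
|00⟩: (-0.3744 + (-0.9133 + 0.1602i))/2 = (-0.6439 + 0.0801i)
|01⟩: (-0.3744 + (-0.9133 + 0.1602i))/2 = (-0.6439 + 0.0801i)
|10⟩: (-0.3744 - (-0.9133 + 0.1602i))/2 = (0.2695 - 0.0801i)
|11⟩: (-0.3744 - (-0.9133 + 0.1602i))/2 = (0.2695 - 0.0801i)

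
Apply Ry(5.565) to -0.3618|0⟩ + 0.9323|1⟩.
0.01109|0⟩ - |1⟩

Ry(5.565) = [[cos(θ/2), −sin(θ/2)], [sin(θ/2), cos(θ/2)]]; θ = 5.565, cos(θ/2) ≈ -0.936216, sin(θ/2) ≈ 0.351425.
With a = amp(|0⟩) = -0.3618 and b = amp(|1⟩) = 0.9323:
new amp(|0⟩) = (-0.936216)·a + (-0.351425)·b = 0.01109
new amp(|1⟩) = (0.351425)·a + (-0.936216)·b = -1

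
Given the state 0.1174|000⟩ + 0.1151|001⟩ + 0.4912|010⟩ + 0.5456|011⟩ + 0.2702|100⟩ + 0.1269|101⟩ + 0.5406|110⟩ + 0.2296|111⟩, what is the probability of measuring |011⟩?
0.2977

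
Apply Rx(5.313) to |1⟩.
-0.4663i|0⟩ - 0.8846|1⟩

Rx(5.313) = [[cos(θ/2), −i·sin(θ/2)], [−i·sin(θ/2), cos(θ/2)]]; θ = 5.313, cos(θ/2) ≈ -0.884632, sin(θ/2) ≈ 0.46629.
With a = amp(|0⟩) = 0 and b = amp(|1⟩) = 1:
new amp(|0⟩) = (-0.884632)·a + (-0.46629i)·b = -0.4663i
new amp(|1⟩) = (-0.46629i)·a + (-0.884632)·b = -0.8846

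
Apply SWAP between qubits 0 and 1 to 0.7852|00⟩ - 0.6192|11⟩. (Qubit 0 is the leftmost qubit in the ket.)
0.7852|00⟩ - 0.6192|11⟩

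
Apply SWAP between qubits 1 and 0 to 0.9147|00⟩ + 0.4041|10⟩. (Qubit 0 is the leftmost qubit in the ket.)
0.9147|00⟩ + 0.4041|01⟩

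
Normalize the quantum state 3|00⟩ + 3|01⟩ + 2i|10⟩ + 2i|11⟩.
0.5883|00⟩ + 0.5883|01⟩ + 0.3922i|10⟩ + 0.3922i|11⟩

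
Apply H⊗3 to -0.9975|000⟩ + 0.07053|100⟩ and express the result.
-0.3277|000⟩ - 0.3277|001⟩ - 0.3277|010⟩ - 0.3277|011⟩ - 0.3776|100⟩ - 0.3776|101⟩ - 0.3776|110⟩ - 0.3776|111⟩

H⊗3 gives amp(|y⟩) = (1/2√2) Σ_x (−1)^(x·y) amp(|x⟩), where x·y is the number of positions in which both x and y have a 1.
|000⟩: (-0.9975 + 0.07053)/(2√2) = -0.3277
|001⟩: (-0.9975 + 0.07053)/(2√2) = -0.3277
|010⟩: (-0.9975 + 0.07053)/(2√2) = -0.3277
|011⟩: (-0.9975 + 0.07053)/(2√2) = -0.3277
|100⟩: (-0.9975 - 0.07053)/(2√2) = -0.3776
|101⟩: (-0.9975 - 0.07053)/(2√2) = -0.3776
|110⟩: (-0.9975 - 0.07053)/(2√2) = -0.3776
|111⟩: (-0.9975 - 0.07053)/(2√2) = -0.3776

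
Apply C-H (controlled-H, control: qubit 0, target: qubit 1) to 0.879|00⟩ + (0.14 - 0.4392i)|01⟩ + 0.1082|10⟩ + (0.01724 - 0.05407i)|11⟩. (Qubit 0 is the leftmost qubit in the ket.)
0.879|00⟩ + (0.14 - 0.4392i)|01⟩ + (0.0887 - 0.03823i)|10⟩ + (0.06432 + 0.03823i)|11⟩

C-H leaves the control-|0⟩ kets |00⟩, |01⟩ unchanged and applies H to qubit 1 on the control-|1⟩ pair (|10⟩, |11⟩).
H = [[1/√2, 1/√2], [1/√2, -1/√2]].
With a = amp(|10⟩) = 0.1082 and b = amp(|11⟩) = (0.01724 - 0.05407i):
new amp(|10⟩) = (1/√2)·a + (1/√2)·b = (0.0887 - 0.03823i)
new amp(|11⟩) = (1/√2)·a + (-1/√2)·b = (0.06432 + 0.03823i)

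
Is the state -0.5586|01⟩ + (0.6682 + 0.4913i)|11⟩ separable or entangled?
Separable

Writing the state as a|00⟩ + b|01⟩ + c|10⟩ + d|11⟩, it is a product state iff ad − bc = 0.
Here (a, b, c, d) = (0, -0.5586, 0, (0.6682 + 0.4913i)): ad − bc = (0)(0.6682 + 0.4913i) − (-0.5586)(0) = 0, so the state is separable.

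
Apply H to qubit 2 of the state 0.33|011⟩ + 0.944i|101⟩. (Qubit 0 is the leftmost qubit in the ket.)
0.2333|010⟩ - 0.2333|011⟩ + 0.6675i|100⟩ - 0.6675i|101⟩

H on qubit 2 mixes each pair of kets that differ only in qubit 2: amplitudes (a, b) of (|…0…⟩, |…1…⟩) become ((a + b)/√2, (a − b)/√2). Kets absent from the input have amplitude 0.
(|010⟩, |011⟩): (a, b) = (0, 0.33) → (0.2333, -0.2333)
(|100⟩, |101⟩): (a, b) = (0, 0.944i) → (0.6675i, -0.6675i)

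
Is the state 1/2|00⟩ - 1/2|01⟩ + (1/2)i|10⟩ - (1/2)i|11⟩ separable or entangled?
Separable

Writing the state as a|00⟩ + b|01⟩ + c|10⟩ + d|11⟩, it is a product state iff ad − bc = 0.
Here (a, b, c, d) = (1/2, -1/2, (1/2)i, -(1/2)i): ad − bc = (1/2)(-(1/2)i) − (-1/2)((1/2)i) = 0, so the state is separable.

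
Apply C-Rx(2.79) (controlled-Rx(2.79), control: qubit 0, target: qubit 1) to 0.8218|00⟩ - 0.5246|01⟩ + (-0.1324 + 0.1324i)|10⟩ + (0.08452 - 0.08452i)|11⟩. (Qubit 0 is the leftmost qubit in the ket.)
0.8218|00⟩ - 0.5246|01⟩ + (-0.1064 - 0.06006i)|10⟩ + (0.1451 + 0.1156i)|11⟩

C-Rx(2.79) leaves the control-|0⟩ kets |00⟩, |01⟩ unchanged and applies Rx(2.79) to qubit 1 on the control-|1⟩ pair (|10⟩, |11⟩).
Rx(2.79) = [[cos(θ/2), −i·sin(θ/2)], [−i·sin(θ/2), cos(θ/2)]]; θ = 2.79, cos(θ/2) ≈ 0.174892, sin(θ/2) ≈ 0.984588.
With a = amp(|10⟩) = (-0.1324 + 0.1324i) and b = amp(|11⟩) = (0.08452 - 0.08452i):
new amp(|10⟩) = (0.174892)·a + (-0.984588i)·b = (-0.1064 - 0.06006i)
new amp(|11⟩) = (-0.984588i)·a + (0.174892)·b = (0.1451 + 0.1156i)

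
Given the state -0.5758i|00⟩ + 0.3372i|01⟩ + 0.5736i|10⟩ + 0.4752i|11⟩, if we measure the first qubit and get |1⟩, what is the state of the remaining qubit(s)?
0.7701i|0⟩ + 0.638i|1⟩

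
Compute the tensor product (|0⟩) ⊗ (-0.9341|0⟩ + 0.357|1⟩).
-0.9341|00⟩ + 0.357|01⟩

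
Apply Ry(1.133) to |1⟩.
-0.5367|0⟩ + 0.8438|1⟩

Ry(1.133) = [[cos(θ/2), −sin(θ/2)], [sin(θ/2), cos(θ/2)]]; θ = 1.133, cos(θ/2) ≈ 0.843785, sin(θ/2) ≈ 0.536682.
With a = amp(|0⟩) = 0 and b = amp(|1⟩) = 1:
new amp(|0⟩) = (0.843785)·a + (-0.536682)·b = -0.5367
new amp(|1⟩) = (0.536682)·a + (0.843785)·b = 0.8438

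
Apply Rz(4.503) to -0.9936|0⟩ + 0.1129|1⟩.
(0.6253 + 0.7722i)|0⟩ + (-0.07105 + 0.08774i)|1⟩

Rz(4.503) = [[e^(−iθ/2), 0], [0, e^(iθ/2)]] with e^(±iθ/2) = cos(θ/2) ± i·sin(θ/2); θ = 4.503, cos(θ/2) ≈ -0.62934, sin(θ/2) ≈ 0.77713.
With a = amp(|0⟩) = -0.9936 and b = amp(|1⟩) = 0.1129:
new amp(|0⟩) = (-0.62934 - 0.77713i)·a = (0.6253 + 0.7722i)
new amp(|1⟩) = (-0.62934 + 0.77713i)·b = (-0.07105 + 0.08774i)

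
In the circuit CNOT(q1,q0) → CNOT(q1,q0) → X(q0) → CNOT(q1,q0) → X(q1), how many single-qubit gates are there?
2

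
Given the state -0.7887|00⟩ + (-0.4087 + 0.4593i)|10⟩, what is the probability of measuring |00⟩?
0.622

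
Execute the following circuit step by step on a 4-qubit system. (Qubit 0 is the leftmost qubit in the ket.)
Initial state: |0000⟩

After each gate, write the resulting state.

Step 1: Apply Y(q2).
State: i|0010⟩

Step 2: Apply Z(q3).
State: i|0010⟩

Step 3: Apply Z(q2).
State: -i|0010⟩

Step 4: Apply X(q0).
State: -i|1010⟩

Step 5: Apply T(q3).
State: -i|1010⟩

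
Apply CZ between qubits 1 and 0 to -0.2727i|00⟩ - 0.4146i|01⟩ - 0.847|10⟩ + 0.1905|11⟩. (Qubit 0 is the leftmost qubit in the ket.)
-0.2727i|00⟩ - 0.4146i|01⟩ - 0.847|10⟩ - 0.1905|11⟩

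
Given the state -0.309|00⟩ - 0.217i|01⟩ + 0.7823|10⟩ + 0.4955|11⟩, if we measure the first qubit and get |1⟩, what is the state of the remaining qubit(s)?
0.8448|0⟩ + 0.5351|1⟩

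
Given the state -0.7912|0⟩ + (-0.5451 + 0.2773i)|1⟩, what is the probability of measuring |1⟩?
0.374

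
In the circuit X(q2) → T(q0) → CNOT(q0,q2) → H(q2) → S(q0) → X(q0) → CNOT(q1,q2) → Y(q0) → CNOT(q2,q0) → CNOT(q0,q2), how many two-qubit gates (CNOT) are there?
4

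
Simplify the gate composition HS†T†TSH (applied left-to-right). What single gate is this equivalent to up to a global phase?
I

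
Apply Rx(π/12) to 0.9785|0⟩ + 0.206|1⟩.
(0.9701 - 0.02689i)|0⟩ + (0.2042 - 0.1277i)|1⟩

Rx(π/12) = [[cos(θ/2), −i·sin(θ/2)], [−i·sin(θ/2), cos(θ/2)]]; θ = π/12, cos(θ/2) ≈ 0.991445, sin(θ/2) ≈ 0.130526.
With a = amp(|0⟩) = 0.9785 and b = amp(|1⟩) = 0.206:
new amp(|0⟩) = (0.991445)·a + (-0.130526i)·b = (0.9701 - 0.02689i)
new amp(|1⟩) = (-0.130526i)·a + (0.991445)·b = (0.2042 - 0.1277i)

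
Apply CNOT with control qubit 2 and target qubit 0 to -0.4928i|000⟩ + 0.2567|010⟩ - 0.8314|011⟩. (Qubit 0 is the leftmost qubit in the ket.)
-0.4928i|000⟩ + 0.2567|010⟩ - 0.8314|111⟩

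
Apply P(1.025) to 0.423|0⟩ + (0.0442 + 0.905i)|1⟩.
0.423|0⟩ + (-0.7506 + 0.5076i)|1⟩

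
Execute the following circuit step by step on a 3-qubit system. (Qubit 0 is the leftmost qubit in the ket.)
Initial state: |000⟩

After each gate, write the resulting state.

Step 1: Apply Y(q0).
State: i|100⟩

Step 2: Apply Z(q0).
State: -i|100⟩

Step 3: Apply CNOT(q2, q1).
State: -i|100⟩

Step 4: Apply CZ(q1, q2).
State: -i|100⟩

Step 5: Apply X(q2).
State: -i|101⟩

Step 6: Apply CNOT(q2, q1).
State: -i|111⟩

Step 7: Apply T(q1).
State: (1/√2 - (1/√2)i)|111⟩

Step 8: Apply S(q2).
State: (1/√2 + (1/√2)i)|111⟩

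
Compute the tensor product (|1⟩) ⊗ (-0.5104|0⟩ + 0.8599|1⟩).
-0.5104|10⟩ + 0.8599|11⟩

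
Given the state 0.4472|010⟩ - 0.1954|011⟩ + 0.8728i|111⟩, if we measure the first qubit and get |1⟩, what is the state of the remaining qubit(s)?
i|11⟩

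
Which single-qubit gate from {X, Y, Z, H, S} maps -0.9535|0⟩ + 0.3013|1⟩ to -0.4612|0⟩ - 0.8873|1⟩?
H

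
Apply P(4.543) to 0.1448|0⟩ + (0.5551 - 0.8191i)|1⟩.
0.1448|0⟩ + (-0.901 - 0.4091i)|1⟩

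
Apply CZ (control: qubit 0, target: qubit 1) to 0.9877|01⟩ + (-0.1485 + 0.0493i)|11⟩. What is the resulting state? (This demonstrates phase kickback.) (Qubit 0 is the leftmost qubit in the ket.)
0.9877|01⟩ + (0.1485 - 0.0493i)|11⟩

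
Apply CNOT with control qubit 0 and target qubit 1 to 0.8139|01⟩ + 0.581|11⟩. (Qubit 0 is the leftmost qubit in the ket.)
0.8139|01⟩ + 0.581|10⟩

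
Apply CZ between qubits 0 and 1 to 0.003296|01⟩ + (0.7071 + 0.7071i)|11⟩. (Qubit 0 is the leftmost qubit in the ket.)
0.003296|01⟩ + (-0.7071 - 0.7071i)|11⟩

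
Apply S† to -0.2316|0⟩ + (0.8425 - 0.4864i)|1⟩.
-0.2316|0⟩ + (-0.4864 - 0.8425i)|1⟩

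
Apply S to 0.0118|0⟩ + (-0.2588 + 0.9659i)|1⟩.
0.0118|0⟩ + (-0.9659 - 0.2588i)|1⟩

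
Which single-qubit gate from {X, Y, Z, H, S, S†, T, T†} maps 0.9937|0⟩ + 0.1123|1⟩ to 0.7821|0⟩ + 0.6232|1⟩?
H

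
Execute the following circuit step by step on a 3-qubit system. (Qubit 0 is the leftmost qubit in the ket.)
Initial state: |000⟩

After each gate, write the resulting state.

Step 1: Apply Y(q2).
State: i|001⟩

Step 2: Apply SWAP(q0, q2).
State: i|100⟩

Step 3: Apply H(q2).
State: (1/√2)i|100⟩ + (1/√2)i|101⟩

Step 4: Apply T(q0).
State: (-1/2 + (1/2)i)|100⟩ + (-1/2 + (1/2)i)|101⟩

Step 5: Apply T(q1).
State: (-1/2 + (1/2)i)|100⟩ + (-1/2 + (1/2)i)|101⟩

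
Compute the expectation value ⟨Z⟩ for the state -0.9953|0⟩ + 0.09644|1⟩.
0.9813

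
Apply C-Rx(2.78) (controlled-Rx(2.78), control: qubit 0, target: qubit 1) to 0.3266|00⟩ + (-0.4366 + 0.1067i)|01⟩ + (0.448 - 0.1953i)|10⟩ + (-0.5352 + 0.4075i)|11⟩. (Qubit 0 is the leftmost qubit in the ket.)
0.3266|00⟩ + (-0.4366 + 0.1067i)|01⟩ + (0.4814 + 0.4914i)|10⟩ + (-0.2884 - 0.3674i)|11⟩

C-Rx(2.78) leaves the control-|0⟩ kets |00⟩, |01⟩ unchanged and applies Rx(2.78) to qubit 1 on the control-|1⟩ pair (|10⟩, |11⟩).
Rx(2.78) = [[cos(θ/2), −i·sin(θ/2)], [−i·sin(θ/2), cos(θ/2)]]; θ = 2.78, cos(θ/2) ≈ 0.179813, sin(θ/2) ≈ 0.983701.
With a = amp(|10⟩) = (0.448 - 0.1953i) and b = amp(|11⟩) = (-0.5352 + 0.4075i):
new amp(|10⟩) = (0.179813)·a + (-0.983701i)·b = (0.4814 + 0.4914i)
new amp(|11⟩) = (-0.983701i)·a + (0.179813)·b = (-0.2884 - 0.3674i)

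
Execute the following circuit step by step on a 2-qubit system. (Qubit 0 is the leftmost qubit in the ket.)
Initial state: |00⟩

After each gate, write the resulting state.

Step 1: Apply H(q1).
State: 1/√2|00⟩ + 1/√2|01⟩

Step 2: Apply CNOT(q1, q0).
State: 1/√2|00⟩ + 1/√2|11⟩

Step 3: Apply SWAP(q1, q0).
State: 1/√2|00⟩ + 1/√2|11⟩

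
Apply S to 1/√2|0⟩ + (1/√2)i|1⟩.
1/√2|0⟩ - 1/√2|1⟩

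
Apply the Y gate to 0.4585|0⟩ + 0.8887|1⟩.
-0.8887i|0⟩ + 0.4585i|1⟩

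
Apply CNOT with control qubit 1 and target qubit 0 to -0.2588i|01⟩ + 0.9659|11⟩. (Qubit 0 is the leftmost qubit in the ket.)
0.9659|01⟩ - 0.2588i|11⟩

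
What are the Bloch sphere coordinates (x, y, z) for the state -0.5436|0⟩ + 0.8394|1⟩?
(-0.9126, 0, -0.4091)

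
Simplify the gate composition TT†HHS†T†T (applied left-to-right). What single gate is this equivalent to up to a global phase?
S†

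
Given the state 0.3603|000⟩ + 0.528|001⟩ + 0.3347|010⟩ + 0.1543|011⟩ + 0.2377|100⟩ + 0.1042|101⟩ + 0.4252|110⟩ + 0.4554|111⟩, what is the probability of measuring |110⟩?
0.1808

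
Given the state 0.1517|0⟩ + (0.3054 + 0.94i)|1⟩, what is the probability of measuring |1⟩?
0.9769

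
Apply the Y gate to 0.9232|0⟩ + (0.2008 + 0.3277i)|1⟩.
(0.3277 - 0.2008i)|0⟩ + 0.9232i|1⟩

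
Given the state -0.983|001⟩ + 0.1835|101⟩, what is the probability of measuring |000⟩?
0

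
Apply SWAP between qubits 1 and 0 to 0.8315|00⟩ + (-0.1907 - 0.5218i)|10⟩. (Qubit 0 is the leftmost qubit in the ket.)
0.8315|00⟩ + (-0.1907 - 0.5218i)|01⟩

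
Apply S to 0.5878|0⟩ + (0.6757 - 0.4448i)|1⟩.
0.5878|0⟩ + (0.4448 + 0.6757i)|1⟩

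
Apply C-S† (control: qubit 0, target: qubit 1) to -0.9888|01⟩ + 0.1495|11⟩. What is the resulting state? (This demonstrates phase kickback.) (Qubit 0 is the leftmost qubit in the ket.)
-0.9888|01⟩ - 0.1495i|11⟩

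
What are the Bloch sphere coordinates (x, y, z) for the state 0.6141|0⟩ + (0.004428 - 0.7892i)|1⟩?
(0.005438, -0.9693, -0.2457)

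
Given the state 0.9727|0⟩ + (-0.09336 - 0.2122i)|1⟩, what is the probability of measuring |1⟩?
0.05374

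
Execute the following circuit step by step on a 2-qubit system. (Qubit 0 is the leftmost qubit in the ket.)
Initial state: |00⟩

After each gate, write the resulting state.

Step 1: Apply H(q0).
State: 1/√2|00⟩ + 1/√2|10⟩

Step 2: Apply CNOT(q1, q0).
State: 1/√2|00⟩ + 1/√2|10⟩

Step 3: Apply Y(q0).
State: -(1/√2)i|00⟩ + (1/√2)i|10⟩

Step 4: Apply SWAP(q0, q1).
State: -(1/√2)i|00⟩ + (1/√2)i|01⟩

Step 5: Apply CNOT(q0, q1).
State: -(1/√2)i|00⟩ + (1/√2)i|01⟩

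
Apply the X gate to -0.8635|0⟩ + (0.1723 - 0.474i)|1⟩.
(0.1723 - 0.474i)|0⟩ - 0.8635|1⟩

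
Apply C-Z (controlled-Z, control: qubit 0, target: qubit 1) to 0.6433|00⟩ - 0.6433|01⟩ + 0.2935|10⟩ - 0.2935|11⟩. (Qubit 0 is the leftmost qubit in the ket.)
0.6433|00⟩ - 0.6433|01⟩ + 0.2935|10⟩ + 0.2935|11⟩

C-Z leaves the control-|0⟩ kets |00⟩, |01⟩ unchanged and applies Z to qubit 1 on the control-|1⟩ pair (|10⟩, |11⟩).
Z = [[1, 0], [0, -1]].
With a = amp(|10⟩) = 0.2935 and b = amp(|11⟩) = -0.2935:
new amp(|10⟩) = (1)·a = 0.2935
new amp(|11⟩) = (-1)·b = 0.2935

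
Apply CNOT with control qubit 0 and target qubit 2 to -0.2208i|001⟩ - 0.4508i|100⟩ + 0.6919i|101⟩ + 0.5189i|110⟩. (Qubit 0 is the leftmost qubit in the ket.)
-0.2208i|001⟩ + 0.6919i|100⟩ - 0.4508i|101⟩ + 0.5189i|111⟩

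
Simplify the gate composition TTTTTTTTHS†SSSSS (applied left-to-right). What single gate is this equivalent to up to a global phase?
H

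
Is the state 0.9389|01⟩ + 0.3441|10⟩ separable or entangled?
Entangled

Writing the state as a|00⟩ + b|01⟩ + c|10⟩ + d|11⟩, it is a product state iff ad − bc = 0.
Here (a, b, c, d) = (0, 0.9389, 0.3441, 0): ad − bc = (0)(0) − (0.9389)(0.3441) = -0.3231 ≠ 0, so the state is entangled.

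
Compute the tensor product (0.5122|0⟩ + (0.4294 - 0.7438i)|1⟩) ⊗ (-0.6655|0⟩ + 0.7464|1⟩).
-0.3409|00⟩ + 0.3823|01⟩ + (-0.2858 + 0.495i)|10⟩ + (0.3205 - 0.5552i)|11⟩

amp(|b₁b₂…⟩) = product of the factor amplitudes for bits b₁, b₂, …; only kets whose every factor amplitude is nonzero survive.
|00⟩: (0.5122)(-0.6655) = -0.3409
|01⟩: (0.5122)(0.7464) = 0.3823
|10⟩: (0.4294 - 0.7438i)(-0.6655) = (-0.2858 + 0.495i)
|11⟩: (0.4294 - 0.7438i)(0.7464) = (0.3205 - 0.5552i)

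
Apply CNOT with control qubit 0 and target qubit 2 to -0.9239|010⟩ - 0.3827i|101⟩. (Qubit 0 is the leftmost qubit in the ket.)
-0.9239|010⟩ - 0.3827i|100⟩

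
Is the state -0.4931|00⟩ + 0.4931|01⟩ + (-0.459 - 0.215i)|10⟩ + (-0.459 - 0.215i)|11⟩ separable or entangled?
Entangled

Writing the state as a|00⟩ + b|01⟩ + c|10⟩ + d|11⟩, it is a product state iff ad − bc = 0.
Here (a, b, c, d) = (-0.4931, 0.4931, (-0.459 - 0.215i), (-0.459 - 0.215i)): ad − bc = (-0.4931)(-0.459 - 0.215i) − (0.4931)(-0.459 - 0.215i) = (0.4527 + 0.212i) ≠ 0, so the state is entangled.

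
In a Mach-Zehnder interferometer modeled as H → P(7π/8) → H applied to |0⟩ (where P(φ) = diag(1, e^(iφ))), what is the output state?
(0.03806 + 0.1913i)|0⟩ + (0.9619 - 0.1913i)|1⟩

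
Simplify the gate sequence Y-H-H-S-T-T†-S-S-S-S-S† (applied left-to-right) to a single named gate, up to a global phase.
Y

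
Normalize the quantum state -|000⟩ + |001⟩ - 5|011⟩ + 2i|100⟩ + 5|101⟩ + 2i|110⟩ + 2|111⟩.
-0.125|000⟩ + 0.125|001⟩ - 0.625|011⟩ + 0.25i|100⟩ + 0.625|101⟩ + 0.25i|110⟩ + 0.25|111⟩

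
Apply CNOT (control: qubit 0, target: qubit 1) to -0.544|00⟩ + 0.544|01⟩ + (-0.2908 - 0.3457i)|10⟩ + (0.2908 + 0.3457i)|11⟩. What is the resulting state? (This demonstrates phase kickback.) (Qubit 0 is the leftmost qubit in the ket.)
-0.544|00⟩ + 0.544|01⟩ + (0.2908 + 0.3457i)|10⟩ + (-0.2908 - 0.3457i)|11⟩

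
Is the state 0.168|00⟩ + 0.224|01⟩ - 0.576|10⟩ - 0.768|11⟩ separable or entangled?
Separable

Writing the state as a|00⟩ + b|01⟩ + c|10⟩ + d|11⟩, it is a product state iff ad − bc = 0.
Here (a, b, c, d) = (0.168, 0.224, -0.576, -0.768): ad − bc = (0.168)(-0.768) − (0.224)(-0.576) = 0, so the state is separable.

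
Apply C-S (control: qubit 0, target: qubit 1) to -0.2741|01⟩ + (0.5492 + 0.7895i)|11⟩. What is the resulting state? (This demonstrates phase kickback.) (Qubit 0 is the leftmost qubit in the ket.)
-0.2741|01⟩ + (-0.7895 + 0.5492i)|11⟩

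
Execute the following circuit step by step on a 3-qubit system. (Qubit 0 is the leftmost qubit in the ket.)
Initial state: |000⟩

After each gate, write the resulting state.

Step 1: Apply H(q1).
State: 1/√2|000⟩ + 1/√2|010⟩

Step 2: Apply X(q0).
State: 1/√2|100⟩ + 1/√2|110⟩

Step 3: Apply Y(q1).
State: -(1/√2)i|100⟩ + (1/√2)i|110⟩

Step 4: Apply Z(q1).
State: -(1/√2)i|100⟩ - (1/√2)i|110⟩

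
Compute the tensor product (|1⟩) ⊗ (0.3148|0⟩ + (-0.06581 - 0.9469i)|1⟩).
0.3148|10⟩ + (-0.06581 - 0.9469i)|11⟩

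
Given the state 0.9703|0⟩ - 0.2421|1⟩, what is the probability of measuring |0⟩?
0.9415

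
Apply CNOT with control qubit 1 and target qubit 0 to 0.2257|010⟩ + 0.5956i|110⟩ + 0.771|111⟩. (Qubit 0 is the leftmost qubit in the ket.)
0.5956i|010⟩ + 0.771|011⟩ + 0.2257|110⟩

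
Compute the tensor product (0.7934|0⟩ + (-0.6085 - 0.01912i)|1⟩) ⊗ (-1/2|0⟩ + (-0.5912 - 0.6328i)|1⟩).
-0.3967|00⟩ + (-0.4691 - 0.5021i)|01⟩ + (0.3043 + 0.00956i)|10⟩ + (0.3476 + 0.3964i)|11⟩

amp(|b₁b₂…⟩) = product of the factor amplitudes for bits b₁, b₂, …; only kets whose every factor amplitude is nonzero survive.
|00⟩: (0.7934)(-1/2) = -0.3967
|01⟩: (0.7934)(-0.5912 - 0.6328i) = (-0.4691 - 0.5021i)
|10⟩: (-0.6085 - 0.01912i)(-1/2) = (0.3043 + 0.00956i)
|11⟩: (-0.6085 - 0.01912i)(-0.5912 - 0.6328i) = (0.3476 + 0.3964i)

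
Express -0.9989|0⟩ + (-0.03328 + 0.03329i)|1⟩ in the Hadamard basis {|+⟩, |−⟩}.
(-0.7299 + 0.02354i)|+⟩ + (-0.6828 - 0.02354i)|−⟩

With |ψ⟩ = α|0⟩ + β|1⟩, the Hadamard-basis coefficients are ⟨+|ψ⟩ = (α + β)/√2 and ⟨−|ψ⟩ = (α − β)/√2.
Here α = -0.9989, β = (-0.03328 + 0.03329i): (α + β)/√2 = (-0.7299 + 0.02354i), (α − β)/√2 = (-0.6828 - 0.02354i).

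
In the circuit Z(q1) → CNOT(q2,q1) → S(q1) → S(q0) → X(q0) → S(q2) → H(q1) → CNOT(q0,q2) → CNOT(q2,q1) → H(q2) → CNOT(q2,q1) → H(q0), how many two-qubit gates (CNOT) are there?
4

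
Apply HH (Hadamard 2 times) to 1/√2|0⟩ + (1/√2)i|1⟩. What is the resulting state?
1/√2|0⟩ + (1/√2)i|1⟩

H² = I, so an even number of Hadamards cancels: H^2 = I and the state is unchanged.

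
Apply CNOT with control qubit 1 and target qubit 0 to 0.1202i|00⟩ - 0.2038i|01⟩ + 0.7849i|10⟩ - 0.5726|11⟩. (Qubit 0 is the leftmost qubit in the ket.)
0.1202i|00⟩ - 0.5726|01⟩ + 0.7849i|10⟩ - 0.2038i|11⟩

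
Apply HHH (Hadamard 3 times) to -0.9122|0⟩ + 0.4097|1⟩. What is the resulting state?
-0.3553|0⟩ - 0.9347|1⟩

H² = I, so H^3 = H: a single Hadamard. With (a, b) = (-0.9122, 0.4097), H gives ((a + b)/√2, (a − b)/√2) = (-0.3553, -0.9347).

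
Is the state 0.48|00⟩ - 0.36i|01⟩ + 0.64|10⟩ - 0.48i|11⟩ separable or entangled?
Separable

Writing the state as a|00⟩ + b|01⟩ + c|10⟩ + d|11⟩, it is a product state iff ad − bc = 0.
Here (a, b, c, d) = (0.48, -0.36i, 0.64, -0.48i): ad − bc = (0.48)(-0.48i) − (-0.36i)(0.64) = 0, so the state is separable.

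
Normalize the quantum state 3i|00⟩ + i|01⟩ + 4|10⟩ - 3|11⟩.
0.5071i|00⟩ + 0.169i|01⟩ + 0.6761|10⟩ - 0.5071|11⟩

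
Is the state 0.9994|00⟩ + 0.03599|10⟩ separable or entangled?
Separable

Writing the state as a|00⟩ + b|01⟩ + c|10⟩ + d|11⟩, it is a product state iff ad − bc = 0.
Here (a, b, c, d) = (0.9994, 0, 0.03599, 0): ad − bc = (0.9994)(0) − (0)(0.03599) = 0, so the state is separable.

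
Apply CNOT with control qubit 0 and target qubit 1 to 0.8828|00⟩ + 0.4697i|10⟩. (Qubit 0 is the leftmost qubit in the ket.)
0.8828|00⟩ + 0.4697i|11⟩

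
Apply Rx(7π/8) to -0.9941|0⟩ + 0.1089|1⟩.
(-0.1939 - 0.1068i)|0⟩ + (0.02125 + 0.975i)|1⟩

Rx(7π/8) = [[cos(θ/2), −i·sin(θ/2)], [−i·sin(θ/2), cos(θ/2)]]; θ = 7π/8, cos(θ/2) ≈ 0.19509, sin(θ/2) ≈ 0.980785.
With a = amp(|0⟩) = -0.9941 and b = amp(|1⟩) = 0.1089:
new amp(|0⟩) = (0.19509)·a + (-0.980785i)·b = (-0.1939 - 0.1068i)
new amp(|1⟩) = (-0.980785i)·a + (0.19509)·b = (0.02125 + 0.975i)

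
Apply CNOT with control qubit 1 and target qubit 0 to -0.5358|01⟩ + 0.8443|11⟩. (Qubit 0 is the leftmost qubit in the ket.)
0.8443|01⟩ - 0.5358|11⟩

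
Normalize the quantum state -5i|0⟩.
-i|0⟩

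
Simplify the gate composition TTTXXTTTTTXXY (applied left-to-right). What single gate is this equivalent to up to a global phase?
Y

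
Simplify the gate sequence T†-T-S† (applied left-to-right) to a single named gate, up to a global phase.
S†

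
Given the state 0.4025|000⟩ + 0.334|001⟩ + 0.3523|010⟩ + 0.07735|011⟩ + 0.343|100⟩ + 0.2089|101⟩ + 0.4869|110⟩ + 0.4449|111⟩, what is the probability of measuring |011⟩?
0.005983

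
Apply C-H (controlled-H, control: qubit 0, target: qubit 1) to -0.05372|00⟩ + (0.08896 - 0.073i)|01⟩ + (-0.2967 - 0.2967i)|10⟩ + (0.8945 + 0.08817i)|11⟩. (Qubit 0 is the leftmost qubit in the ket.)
-0.05372|00⟩ + (0.08896 - 0.073i)|01⟩ + (0.4227 - 0.1475i)|10⟩ + (-0.8423 - 0.2721i)|11⟩

C-H leaves the control-|0⟩ kets |00⟩, |01⟩ unchanged and applies H to qubit 1 on the control-|1⟩ pair (|10⟩, |11⟩).
H = [[1/√2, 1/√2], [1/√2, -1/√2]].
With a = amp(|10⟩) = (-0.2967 - 0.2967i) and b = amp(|11⟩) = (0.8945 + 0.08817i):
new amp(|10⟩) = (1/√2)·a + (1/√2)·b = (0.4227 - 0.1475i)
new amp(|11⟩) = (1/√2)·a + (-1/√2)·b = (-0.8423 - 0.2721i)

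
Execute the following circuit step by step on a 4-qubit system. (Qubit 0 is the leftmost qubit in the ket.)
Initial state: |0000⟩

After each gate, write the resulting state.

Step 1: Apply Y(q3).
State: i|0001⟩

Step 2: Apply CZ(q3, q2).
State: i|0001⟩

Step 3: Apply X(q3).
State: i|0000⟩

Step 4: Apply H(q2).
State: (1/√2)i|0000⟩ + (1/√2)i|0010⟩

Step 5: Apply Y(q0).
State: -1/√2|1000⟩ - 1/√2|1010⟩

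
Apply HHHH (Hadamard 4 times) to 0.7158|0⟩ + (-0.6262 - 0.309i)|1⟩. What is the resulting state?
0.7158|0⟩ + (-0.6262 - 0.309i)|1⟩

H² = I, so an even number of Hadamards cancels: H^4 = I and the state is unchanged.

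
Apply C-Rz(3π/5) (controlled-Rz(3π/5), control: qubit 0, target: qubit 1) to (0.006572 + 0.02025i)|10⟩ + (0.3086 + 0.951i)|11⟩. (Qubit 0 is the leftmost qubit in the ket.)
(0.02025 + 0.006586i)|10⟩ + (-0.588 + 0.8086i)|11⟩

C-Rz(3π/5) leaves the control-|0⟩ kets |00⟩, |01⟩ unchanged and applies Rz(3π/5) to qubit 1 on the control-|1⟩ pair (|10⟩, |11⟩).
Rz(3π/5) = [[e^(−iθ/2), 0], [0, e^(iθ/2)]] with e^(±iθ/2) = cos(θ/2) ± i·sin(θ/2); θ = 3π/5, cos(θ/2) ≈ 0.587785, sin(θ/2) ≈ 0.809017.
With a = amp(|10⟩) = (0.006572 + 0.02025i) and b = amp(|11⟩) = (0.3086 + 0.951i):
new amp(|10⟩) = (0.587785 - 0.809017i)·a = (0.02025 + 0.006586i)
new amp(|11⟩) = (0.587785 + 0.809017i)·b = (-0.588 + 0.8086i)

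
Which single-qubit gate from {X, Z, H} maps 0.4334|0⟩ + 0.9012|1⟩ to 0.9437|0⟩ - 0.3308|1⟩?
H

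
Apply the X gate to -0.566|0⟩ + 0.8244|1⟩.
0.8244|0⟩ - 0.566|1⟩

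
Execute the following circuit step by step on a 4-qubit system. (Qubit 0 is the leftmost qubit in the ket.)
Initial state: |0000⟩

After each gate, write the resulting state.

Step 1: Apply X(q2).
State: |0010⟩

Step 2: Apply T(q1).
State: |0010⟩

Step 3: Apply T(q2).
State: (1/√2 + (1/√2)i)|0010⟩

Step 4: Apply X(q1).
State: (1/√2 + (1/√2)i)|0110⟩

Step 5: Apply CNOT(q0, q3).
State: (1/√2 + (1/√2)i)|0110⟩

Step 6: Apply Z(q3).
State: (1/√2 + (1/√2)i)|0110⟩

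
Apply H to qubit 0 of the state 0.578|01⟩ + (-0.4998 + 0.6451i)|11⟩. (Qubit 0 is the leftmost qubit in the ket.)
(0.0553 + 0.4562i)|01⟩ + (0.7621 - 0.4562i)|11⟩

H on qubit 0 mixes each pair of kets that differ only in qubit 0: amplitudes (a, b) of (|…0…⟩, |…1…⟩) become ((a + b)/√2, (a − b)/√2). Kets absent from the input have amplitude 0.
(|01⟩, |11⟩): (a, b) = (0.578, (-0.4998 + 0.6451i)) → ((0.0553 + 0.4562i), (0.7621 - 0.4562i))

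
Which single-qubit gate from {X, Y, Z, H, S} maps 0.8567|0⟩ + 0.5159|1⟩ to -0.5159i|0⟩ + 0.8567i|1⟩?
Y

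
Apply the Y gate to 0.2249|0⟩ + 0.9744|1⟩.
-0.9744i|0⟩ + 0.2249i|1⟩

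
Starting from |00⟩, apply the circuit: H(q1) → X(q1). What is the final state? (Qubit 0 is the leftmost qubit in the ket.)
1/√2|00⟩ + 1/√2|01⟩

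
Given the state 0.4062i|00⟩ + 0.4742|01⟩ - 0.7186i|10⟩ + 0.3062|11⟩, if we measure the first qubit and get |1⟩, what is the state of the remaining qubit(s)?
-0.92i|0⟩ + 0.392|1⟩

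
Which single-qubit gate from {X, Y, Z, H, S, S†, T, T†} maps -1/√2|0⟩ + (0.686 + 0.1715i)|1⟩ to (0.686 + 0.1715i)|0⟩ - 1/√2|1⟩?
X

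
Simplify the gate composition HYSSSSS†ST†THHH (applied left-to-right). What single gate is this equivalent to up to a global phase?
Y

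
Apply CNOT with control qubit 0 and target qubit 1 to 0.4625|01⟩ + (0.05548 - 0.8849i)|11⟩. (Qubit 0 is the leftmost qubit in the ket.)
0.4625|01⟩ + (0.05548 - 0.8849i)|10⟩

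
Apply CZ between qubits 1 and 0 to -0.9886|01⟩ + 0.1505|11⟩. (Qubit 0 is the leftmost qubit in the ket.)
-0.9886|01⟩ - 0.1505|11⟩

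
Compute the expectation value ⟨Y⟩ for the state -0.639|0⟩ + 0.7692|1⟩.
0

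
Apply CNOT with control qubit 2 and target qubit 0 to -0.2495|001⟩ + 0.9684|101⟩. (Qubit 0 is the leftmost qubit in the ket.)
0.9684|001⟩ - 0.2495|101⟩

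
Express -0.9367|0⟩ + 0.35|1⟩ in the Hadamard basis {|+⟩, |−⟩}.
-0.4149|+⟩ - 0.9098|−⟩

With |ψ⟩ = α|0⟩ + β|1⟩, the Hadamard-basis coefficients are ⟨+|ψ⟩ = (α + β)/√2 and ⟨−|ψ⟩ = (α − β)/√2.
Here α = -0.9367, β = 0.35: (α + β)/√2 = -0.4149, (α − β)/√2 = -0.9098.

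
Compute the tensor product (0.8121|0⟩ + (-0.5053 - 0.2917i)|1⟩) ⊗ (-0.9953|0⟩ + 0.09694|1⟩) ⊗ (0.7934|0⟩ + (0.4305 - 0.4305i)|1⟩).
-0.6413|000⟩ + (-0.348 + 0.348i)|001⟩ + 0.06246|010⟩ + (0.03389 - 0.03389i)|011⟩ + (0.399 + 0.2303i)|100⟩ + (0.3415 - 0.09152i)|101⟩ + (-0.03886 - 0.02244i)|110⟩ + (-0.03326 + 0.008914i)|111⟩

amp(|b₁b₂…⟩) = product of the factor amplitudes for bits b₁, b₂, …; only kets whose every factor amplitude is nonzero survive.
|000⟩: (0.8121)(-0.9953)(0.7934) = -0.6413
|001⟩: (0.8121)(-0.9953)(0.4305 - 0.4305i) = (-0.348 + 0.348i)
|010⟩: (0.8121)(0.09694)(0.7934) = 0.06246
|011⟩: (0.8121)(0.09694)(0.4305 - 0.4305i) = (0.03389 - 0.03389i)
|100⟩: (-0.5053 - 0.2917i)(-0.9953)(0.7934) = (0.399 + 0.2303i)
|101⟩: (-0.5053 - 0.2917i)(-0.9953)(0.4305 - 0.4305i) = (0.3415 - 0.09152i)
|110⟩: (-0.5053 - 0.2917i)(0.09694)(0.7934) = (-0.03886 - 0.02244i)
|111⟩: (-0.5053 - 0.2917i)(0.09694)(0.4305 - 0.4305i) = (-0.03326 + 0.008914i)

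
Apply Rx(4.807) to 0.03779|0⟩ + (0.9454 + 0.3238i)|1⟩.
(0.1899 - 0.6361i)|0⟩ + (-0.6994 - 0.265i)|1⟩

Rx(4.807) = [[cos(θ/2), −i·sin(θ/2)], [−i·sin(θ/2), cos(θ/2)]]; θ = 4.807, cos(θ/2) ≈ -0.739753, sin(θ/2) ≈ 0.672878.
With a = amp(|0⟩) = 0.03779 and b = amp(|1⟩) = (0.9454 + 0.3238i):
new amp(|0⟩) = (-0.739753)·a + (-0.672878i)·b = (0.1899 - 0.6361i)
new amp(|1⟩) = (-0.672878i)·a + (-0.739753)·b = (-0.6994 - 0.265i)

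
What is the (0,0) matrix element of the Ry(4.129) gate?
-0.4739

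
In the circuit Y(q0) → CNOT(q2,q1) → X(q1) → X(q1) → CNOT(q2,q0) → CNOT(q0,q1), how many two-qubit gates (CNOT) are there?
3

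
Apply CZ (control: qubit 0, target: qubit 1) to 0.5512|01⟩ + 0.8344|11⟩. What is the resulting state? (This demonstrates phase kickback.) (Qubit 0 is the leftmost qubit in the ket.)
0.5512|01⟩ - 0.8344|11⟩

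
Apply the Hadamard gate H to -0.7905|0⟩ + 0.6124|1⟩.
-0.1259|0⟩ - 0.992|1⟩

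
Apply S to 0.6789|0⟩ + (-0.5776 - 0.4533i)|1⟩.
0.6789|0⟩ + (0.4533 - 0.5776i)|1⟩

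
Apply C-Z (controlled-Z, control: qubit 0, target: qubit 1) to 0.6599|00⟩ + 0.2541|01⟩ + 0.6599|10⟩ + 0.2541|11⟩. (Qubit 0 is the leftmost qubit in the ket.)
0.6599|00⟩ + 0.2541|01⟩ + 0.6599|10⟩ - 0.2541|11⟩

C-Z leaves the control-|0⟩ kets |00⟩, |01⟩ unchanged and applies Z to qubit 1 on the control-|1⟩ pair (|10⟩, |11⟩).
Z = [[1, 0], [0, -1]].
With a = amp(|10⟩) = 0.6599 and b = amp(|11⟩) = 0.2541:
new amp(|10⟩) = (1)·a = 0.6599
new amp(|11⟩) = (-1)·b = -0.2541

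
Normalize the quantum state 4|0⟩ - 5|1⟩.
0.6247|0⟩ - 0.7809|1⟩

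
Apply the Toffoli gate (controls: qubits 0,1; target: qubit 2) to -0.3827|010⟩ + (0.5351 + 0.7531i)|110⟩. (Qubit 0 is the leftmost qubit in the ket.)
-0.3827|010⟩ + (0.5351 + 0.7531i)|111⟩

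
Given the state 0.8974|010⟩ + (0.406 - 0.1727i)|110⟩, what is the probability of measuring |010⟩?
0.8053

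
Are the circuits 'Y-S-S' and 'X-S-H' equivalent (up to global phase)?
No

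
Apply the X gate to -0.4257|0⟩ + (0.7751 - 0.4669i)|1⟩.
(0.7751 - 0.4669i)|0⟩ - 0.4257|1⟩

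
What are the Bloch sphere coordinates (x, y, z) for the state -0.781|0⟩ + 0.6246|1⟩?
(-0.9756, 0, 0.2198)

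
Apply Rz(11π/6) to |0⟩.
(-0.9659 - 0.2588i)|0⟩

Rz(11π/6) = [[e^(−iθ/2), 0], [0, e^(iθ/2)]] with e^(±iθ/2) = cos(θ/2) ± i·sin(θ/2); θ = 11π/6, cos(θ/2) ≈ -0.965926, sin(θ/2) ≈ 0.258819.
With a = amp(|0⟩) = 1 and b = amp(|1⟩) = 0:
new amp(|0⟩) = (-0.965926 - 0.258819i)·a = (-0.9659 - 0.2588i)
new amp(|1⟩) = (-0.965926 + 0.258819i)·b = 0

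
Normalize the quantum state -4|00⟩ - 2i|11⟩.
-0.8944|00⟩ - (1/√5)i|11⟩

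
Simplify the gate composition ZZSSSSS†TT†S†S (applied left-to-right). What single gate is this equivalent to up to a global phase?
S†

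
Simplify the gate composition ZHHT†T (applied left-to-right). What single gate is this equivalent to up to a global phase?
Z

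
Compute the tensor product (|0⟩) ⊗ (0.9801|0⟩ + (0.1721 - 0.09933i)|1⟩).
0.9801|00⟩ + (0.1721 - 0.09933i)|01⟩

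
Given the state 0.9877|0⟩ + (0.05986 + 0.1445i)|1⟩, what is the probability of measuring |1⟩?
0.02446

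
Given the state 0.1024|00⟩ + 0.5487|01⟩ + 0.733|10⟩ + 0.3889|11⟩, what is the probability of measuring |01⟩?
0.3011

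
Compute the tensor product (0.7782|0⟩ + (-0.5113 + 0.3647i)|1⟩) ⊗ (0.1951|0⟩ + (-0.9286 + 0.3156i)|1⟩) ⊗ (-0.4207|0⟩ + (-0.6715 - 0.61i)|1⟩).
-0.06387|000⟩ + (-0.102 - 0.09261i)|001⟩ + (0.304 - 0.1033i)|010⟩ + (0.6351 + 0.2759i)|011⟩ + (0.04197 - 0.02993i)|100⟩ + (0.1104 + 0.01307i)|101⟩ + (-0.1513 + 0.2104i)|110⟩ + (-0.5466 + 0.1164i)|111⟩

amp(|b₁b₂…⟩) = product of the factor amplitudes for bits b₁, b₂, …; only kets whose every factor amplitude is nonzero survive.
|000⟩: (0.7782)(0.1951)(-0.4207) = -0.06387
|001⟩: (0.7782)(0.1951)(-0.6715 - 0.61i) = (-0.102 - 0.09261i)
|010⟩: (0.7782)(-0.9286 + 0.3156i)(-0.4207) = (0.304 - 0.1033i)
|011⟩: (0.7782)(-0.9286 + 0.3156i)(-0.6715 - 0.61i) = (0.6351 + 0.2759i)
|100⟩: (-0.5113 + 0.3647i)(0.1951)(-0.4207) = (0.04197 - 0.02993i)
|101⟩: (-0.5113 + 0.3647i)(0.1951)(-0.6715 - 0.61i) = (0.1104 + 0.01307i)
|110⟩: (-0.5113 + 0.3647i)(-0.9286 + 0.3156i)(-0.4207) = (-0.1513 + 0.2104i)
|111⟩: (-0.5113 + 0.3647i)(-0.9286 + 0.3156i)(-0.6715 - 0.61i) = (-0.5466 + 0.1164i)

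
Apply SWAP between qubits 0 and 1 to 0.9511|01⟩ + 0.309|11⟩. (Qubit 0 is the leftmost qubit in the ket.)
0.9511|10⟩ + 0.309|11⟩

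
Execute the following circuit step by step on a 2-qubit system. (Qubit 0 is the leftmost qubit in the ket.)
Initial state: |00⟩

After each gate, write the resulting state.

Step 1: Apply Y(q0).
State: i|10⟩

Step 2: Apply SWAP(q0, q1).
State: i|01⟩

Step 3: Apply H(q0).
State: (1/√2)i|01⟩ + (1/√2)i|11⟩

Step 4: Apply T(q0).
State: (1/√2)i|01⟩ + (-1/2 + (1/2)i)|11⟩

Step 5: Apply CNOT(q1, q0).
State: (-1/2 + (1/2)i)|01⟩ + (1/√2)i|11⟩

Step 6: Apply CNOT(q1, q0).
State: (1/√2)i|01⟩ + (-1/2 + (1/2)i)|11⟩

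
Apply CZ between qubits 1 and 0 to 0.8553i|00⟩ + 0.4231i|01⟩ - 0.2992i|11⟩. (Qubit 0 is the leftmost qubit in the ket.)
0.8553i|00⟩ + 0.4231i|01⟩ + 0.2992i|11⟩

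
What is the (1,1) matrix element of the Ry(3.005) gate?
0.06824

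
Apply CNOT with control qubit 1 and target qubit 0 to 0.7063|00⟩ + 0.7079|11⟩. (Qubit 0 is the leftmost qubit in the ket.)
0.7063|00⟩ + 0.7079|01⟩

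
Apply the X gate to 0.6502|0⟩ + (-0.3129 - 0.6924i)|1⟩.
(-0.3129 - 0.6924i)|0⟩ + 0.6502|1⟩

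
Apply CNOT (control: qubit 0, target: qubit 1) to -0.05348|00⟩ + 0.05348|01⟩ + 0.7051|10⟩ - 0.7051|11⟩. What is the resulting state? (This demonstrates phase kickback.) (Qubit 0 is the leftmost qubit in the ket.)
-0.05348|00⟩ + 0.05348|01⟩ - 0.7051|10⟩ + 0.7051|11⟩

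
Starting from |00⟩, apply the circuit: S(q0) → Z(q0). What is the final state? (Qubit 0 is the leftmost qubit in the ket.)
|00⟩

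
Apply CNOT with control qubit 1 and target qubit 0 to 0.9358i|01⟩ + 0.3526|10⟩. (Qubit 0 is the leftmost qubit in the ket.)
0.3526|10⟩ + 0.9358i|11⟩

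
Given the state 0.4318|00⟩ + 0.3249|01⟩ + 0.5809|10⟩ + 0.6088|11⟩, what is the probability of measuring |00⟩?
0.1865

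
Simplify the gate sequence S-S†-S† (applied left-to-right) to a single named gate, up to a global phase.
S†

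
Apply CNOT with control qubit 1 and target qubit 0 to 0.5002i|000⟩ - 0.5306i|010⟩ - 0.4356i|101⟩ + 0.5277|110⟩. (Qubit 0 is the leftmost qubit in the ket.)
0.5002i|000⟩ + 0.5277|010⟩ - 0.4356i|101⟩ - 0.5306i|110⟩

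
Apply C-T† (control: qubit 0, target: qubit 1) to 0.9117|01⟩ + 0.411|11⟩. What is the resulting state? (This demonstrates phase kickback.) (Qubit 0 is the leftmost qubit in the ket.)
0.9117|01⟩ + (0.2906 - 0.2906i)|11⟩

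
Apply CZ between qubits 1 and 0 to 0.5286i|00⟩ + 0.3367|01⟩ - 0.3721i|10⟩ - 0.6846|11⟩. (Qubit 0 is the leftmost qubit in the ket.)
0.5286i|00⟩ + 0.3367|01⟩ - 0.3721i|10⟩ + 0.6846|11⟩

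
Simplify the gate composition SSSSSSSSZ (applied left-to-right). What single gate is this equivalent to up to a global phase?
Z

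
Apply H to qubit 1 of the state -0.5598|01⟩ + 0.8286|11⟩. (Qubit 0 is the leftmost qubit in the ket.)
-0.3958|00⟩ + 0.3958|01⟩ + 0.5859|10⟩ - 0.5859|11⟩

H on qubit 1 mixes each pair of kets that differ only in qubit 1: amplitudes (a, b) of (|…0…⟩, |…1…⟩) become ((a + b)/√2, (a − b)/√2). Kets absent from the input have amplitude 0.
(|00⟩, |01⟩): (a, b) = (0, -0.5598) → (-0.3958, 0.3958)
(|10⟩, |11⟩): (a, b) = (0, 0.8286) → (0.5859, -0.5859)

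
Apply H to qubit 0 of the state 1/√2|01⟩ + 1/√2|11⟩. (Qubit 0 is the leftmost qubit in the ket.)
|01⟩

H on qubit 0 mixes each pair of kets that differ only in qubit 0: amplitudes (a, b) of (|…0…⟩, |…1…⟩) become ((a + b)/√2, (a − b)/√2). Kets absent from the input have amplitude 0.
(|01⟩, |11⟩): (a, b) = (1/√2, 1/√2) → (1, 0)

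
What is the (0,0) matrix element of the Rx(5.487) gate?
-0.9218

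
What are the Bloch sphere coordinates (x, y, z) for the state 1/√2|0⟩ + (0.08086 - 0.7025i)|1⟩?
(0.1144, -0.9935, -0.00004459)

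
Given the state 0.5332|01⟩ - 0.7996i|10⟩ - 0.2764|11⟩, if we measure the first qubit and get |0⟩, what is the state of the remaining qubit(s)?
|1⟩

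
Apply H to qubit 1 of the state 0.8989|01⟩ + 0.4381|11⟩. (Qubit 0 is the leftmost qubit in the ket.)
0.6356|00⟩ - 0.6356|01⟩ + 0.3098|10⟩ - 0.3098|11⟩

H on qubit 1 mixes each pair of kets that differ only in qubit 1: amplitudes (a, b) of (|…0…⟩, |…1…⟩) become ((a + b)/√2, (a − b)/√2). Kets absent from the input have amplitude 0.
(|00⟩, |01⟩): (a, b) = (0, 0.8989) → (0.6356, -0.6356)
(|10⟩, |11⟩): (a, b) = (0, 0.4381) → (0.3098, -0.3098)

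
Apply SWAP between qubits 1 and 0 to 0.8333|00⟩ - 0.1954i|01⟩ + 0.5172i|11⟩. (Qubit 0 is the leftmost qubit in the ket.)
0.8333|00⟩ - 0.1954i|10⟩ + 0.5172i|11⟩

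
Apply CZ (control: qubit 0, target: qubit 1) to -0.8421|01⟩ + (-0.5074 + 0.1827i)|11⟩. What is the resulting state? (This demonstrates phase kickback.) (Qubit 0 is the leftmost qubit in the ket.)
-0.8421|01⟩ + (0.5074 - 0.1827i)|11⟩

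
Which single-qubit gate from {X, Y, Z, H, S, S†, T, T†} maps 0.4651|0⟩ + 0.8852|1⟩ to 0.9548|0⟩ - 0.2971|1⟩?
H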